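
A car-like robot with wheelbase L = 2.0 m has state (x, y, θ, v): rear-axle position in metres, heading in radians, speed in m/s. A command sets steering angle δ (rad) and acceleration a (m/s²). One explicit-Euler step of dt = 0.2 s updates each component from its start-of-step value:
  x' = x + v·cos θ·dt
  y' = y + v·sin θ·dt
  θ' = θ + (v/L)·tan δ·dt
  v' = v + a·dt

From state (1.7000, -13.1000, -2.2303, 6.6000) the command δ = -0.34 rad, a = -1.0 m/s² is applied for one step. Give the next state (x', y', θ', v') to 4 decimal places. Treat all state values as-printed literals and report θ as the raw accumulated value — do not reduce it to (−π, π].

x' = 1.7000 + 6.6000·cos(-2.2303)·0.2 = 0.8912
y' = -13.1000 + 6.6000·sin(-2.2303)·0.2 = -14.1432
θ' = -2.2303 + (6.6000/2.0)·tan(-0.34)·0.2 = -2.4638
v' = 6.6000 − 1.0000·0.2 = 6.4000

(0.8912, -14.1432, -2.4638, 6.4000)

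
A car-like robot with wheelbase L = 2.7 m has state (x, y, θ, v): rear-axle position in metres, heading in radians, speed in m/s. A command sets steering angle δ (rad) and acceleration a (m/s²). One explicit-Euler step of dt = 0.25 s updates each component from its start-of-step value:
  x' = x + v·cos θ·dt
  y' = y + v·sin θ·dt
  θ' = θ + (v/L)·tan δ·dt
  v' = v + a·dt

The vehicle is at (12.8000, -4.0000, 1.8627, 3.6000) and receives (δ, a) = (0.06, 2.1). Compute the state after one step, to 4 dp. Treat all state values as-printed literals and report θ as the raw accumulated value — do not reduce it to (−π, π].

(12.5410, -3.1381, 1.8827, 4.1250)

x' = 12.8000 + 3.6000·cos(1.8627)·0.25 = 12.5410
y' = -4.0000 + 3.6000·sin(1.8627)·0.25 = -3.1381
θ' = 1.8627 + (3.6000/2.7)·tan(0.06)·0.25 = 1.8827
v' = 3.6000 + 2.1000·0.25 = 4.1250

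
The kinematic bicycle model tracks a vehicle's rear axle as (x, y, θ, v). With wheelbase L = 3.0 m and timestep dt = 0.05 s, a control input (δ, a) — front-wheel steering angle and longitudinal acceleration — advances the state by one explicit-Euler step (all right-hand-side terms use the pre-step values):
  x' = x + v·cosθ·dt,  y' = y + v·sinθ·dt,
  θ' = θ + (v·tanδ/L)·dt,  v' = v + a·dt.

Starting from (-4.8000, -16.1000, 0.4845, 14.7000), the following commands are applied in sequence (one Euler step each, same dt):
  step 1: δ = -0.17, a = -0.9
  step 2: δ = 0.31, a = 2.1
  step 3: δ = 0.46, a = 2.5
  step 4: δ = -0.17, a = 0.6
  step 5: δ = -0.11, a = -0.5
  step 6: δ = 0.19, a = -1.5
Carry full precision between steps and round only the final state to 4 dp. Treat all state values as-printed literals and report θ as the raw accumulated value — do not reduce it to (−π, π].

(-1.0101, -13.8064, 0.6203, 14.8150)

after step 1 (δ=-0.17, a=-0.9): (-4.149593, -15.757662, 0.442444, 14.655000)
after step 2 (δ=0.31, a=2.1): (-3.487401, -15.443935, 0.520684, 14.760000)
after step 3 (δ=0.46, a=2.5): (-2.847201, -15.076800, 0.642564, 14.885000)
after step 4 (δ=-0.17, a=0.6): (-2.251383, -14.630808, 0.599979, 14.915000)
after step 5 (δ=-0.11, a=-0.5): (-1.635880, -14.209738, 0.572524, 14.890000)
after step 6 (δ=0.19, a=-1.5): (-1.010101, -13.806401, 0.620252, 14.815000)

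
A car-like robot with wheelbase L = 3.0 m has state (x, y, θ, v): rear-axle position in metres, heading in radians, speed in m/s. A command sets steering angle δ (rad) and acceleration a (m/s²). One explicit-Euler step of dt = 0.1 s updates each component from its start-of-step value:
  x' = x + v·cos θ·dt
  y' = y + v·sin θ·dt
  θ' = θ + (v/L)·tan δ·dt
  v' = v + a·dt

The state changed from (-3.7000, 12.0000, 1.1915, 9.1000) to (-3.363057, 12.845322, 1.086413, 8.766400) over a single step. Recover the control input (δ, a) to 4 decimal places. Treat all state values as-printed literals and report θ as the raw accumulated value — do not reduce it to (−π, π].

δ = -0.3335, a = -3.3360

a = (v'−v)/dt = (-0.333600)/0.1 = -3.3360
Δθ = θ'−θ = -0.105087;  (v·dt/L) = 9.1000·0.1/3.0 = 0.303333
tan δ = Δθ·L/(v·dt) = -0.346441  →  δ = -0.3335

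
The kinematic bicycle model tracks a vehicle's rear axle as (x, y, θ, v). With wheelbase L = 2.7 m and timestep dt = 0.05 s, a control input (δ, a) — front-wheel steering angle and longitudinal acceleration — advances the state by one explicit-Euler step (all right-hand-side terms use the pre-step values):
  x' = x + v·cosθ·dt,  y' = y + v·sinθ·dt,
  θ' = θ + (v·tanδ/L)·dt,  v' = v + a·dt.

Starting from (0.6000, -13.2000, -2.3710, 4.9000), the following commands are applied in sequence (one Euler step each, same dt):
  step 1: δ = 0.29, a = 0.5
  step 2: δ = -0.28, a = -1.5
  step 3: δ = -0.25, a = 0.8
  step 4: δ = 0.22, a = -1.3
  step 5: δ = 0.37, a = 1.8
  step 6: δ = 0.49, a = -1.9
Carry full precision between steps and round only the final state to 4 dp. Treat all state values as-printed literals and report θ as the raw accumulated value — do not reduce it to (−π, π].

(-0.4448, -14.2270, -2.2896, 4.8200)

after step 1 (δ=0.29, a=0.5): (0.424213, -13.370657, -2.343922, 4.925000)
after step 2 (δ=-0.28, a=-1.5): (0.252238, -13.546906, -2.370148, 4.850000)
after step 3 (δ=-0.25, a=0.8): (0.078389, -13.715970, -2.393081, 4.890000)
after step 4 (δ=0.22, a=-1.3): (-0.100757, -13.882365, -2.372831, 4.825000)
after step 5 (δ=0.37, a=1.8): (-0.274161, -14.050092, -2.338175, 4.915000)
after step 6 (δ=0.49, a=-1.9): (-0.444773, -14.226967, -2.289627, 4.820000)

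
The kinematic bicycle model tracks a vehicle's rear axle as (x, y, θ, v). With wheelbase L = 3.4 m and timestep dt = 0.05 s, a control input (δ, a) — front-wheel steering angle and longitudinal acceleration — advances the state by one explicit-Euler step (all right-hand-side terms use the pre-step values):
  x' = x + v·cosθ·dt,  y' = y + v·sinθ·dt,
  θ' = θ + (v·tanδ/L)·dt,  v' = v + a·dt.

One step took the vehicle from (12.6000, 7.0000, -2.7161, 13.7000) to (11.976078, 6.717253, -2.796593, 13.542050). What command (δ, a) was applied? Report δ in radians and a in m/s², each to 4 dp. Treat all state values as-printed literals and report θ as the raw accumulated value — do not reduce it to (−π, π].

a = (v'−v)/dt = (-0.157950)/0.05 = -3.1590
Δθ = θ'−θ = -0.080493;  (v·dt/L) = 13.7000·0.05/3.4 = 0.201471
tan δ = Δθ·L/(v·dt) = -0.399527  →  δ = -0.3801

δ = -0.3801, a = -3.1590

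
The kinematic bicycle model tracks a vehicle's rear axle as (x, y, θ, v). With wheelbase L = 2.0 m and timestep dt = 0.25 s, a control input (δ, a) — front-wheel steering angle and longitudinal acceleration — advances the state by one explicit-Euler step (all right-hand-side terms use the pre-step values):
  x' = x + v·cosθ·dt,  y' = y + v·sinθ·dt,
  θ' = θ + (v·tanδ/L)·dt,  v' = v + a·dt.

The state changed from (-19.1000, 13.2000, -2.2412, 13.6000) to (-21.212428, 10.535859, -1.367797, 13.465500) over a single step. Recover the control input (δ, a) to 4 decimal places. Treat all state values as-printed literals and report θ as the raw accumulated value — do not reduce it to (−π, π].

a = (v'−v)/dt = (-0.134500)/0.25 = -0.5380
Δθ = θ'−θ = 0.873403;  (v·dt/L) = 13.6000·0.25/2.0 = 1.700000
tan δ = Δθ·L/(v·dt) = 0.513766  →  δ = 0.4746

δ = 0.4746, a = -0.5380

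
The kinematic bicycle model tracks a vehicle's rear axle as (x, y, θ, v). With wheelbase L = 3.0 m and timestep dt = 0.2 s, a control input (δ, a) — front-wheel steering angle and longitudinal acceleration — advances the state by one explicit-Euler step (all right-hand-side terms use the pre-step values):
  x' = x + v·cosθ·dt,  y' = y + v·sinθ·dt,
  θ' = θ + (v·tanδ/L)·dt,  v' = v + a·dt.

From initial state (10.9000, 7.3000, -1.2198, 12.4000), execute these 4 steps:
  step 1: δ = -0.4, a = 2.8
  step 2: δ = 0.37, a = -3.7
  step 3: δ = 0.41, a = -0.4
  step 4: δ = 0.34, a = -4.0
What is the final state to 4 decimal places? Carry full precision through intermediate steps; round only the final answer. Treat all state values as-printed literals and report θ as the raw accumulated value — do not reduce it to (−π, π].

(14.1106, -1.7992, -0.5938, 11.3400)

after step 1 (δ=-0.4, a=2.8): (11.752707, 4.971204, -1.569309, 12.960000)
after step 2 (δ=0.37, a=-3.7): (11.756562, 2.379207, -1.234195, 12.220000)
after step 3 (δ=0.41, a=-0.4): (12.563768, 0.072358, -0.880116, 12.140000)
after step 4 (δ=0.34, a=-4.0): (14.110555, -1.799175, -0.593825, 11.340000)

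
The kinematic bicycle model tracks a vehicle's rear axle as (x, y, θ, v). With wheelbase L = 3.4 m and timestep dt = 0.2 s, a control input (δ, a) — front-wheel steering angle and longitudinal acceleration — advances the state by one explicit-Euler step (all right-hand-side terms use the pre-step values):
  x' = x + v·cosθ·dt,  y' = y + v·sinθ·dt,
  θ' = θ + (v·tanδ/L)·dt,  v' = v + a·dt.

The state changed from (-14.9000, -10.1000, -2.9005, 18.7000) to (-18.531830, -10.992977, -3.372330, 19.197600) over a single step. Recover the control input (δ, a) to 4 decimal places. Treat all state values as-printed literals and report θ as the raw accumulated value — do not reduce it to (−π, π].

a = (v'−v)/dt = (0.497600)/0.2 = 2.4880
Δθ = θ'−θ = -0.471830;  (v·dt/L) = 18.7000·0.2/3.4 = 1.100000
tan δ = Δθ·L/(v·dt) = -0.428936  →  δ = -0.4052

δ = -0.4052, a = 2.4880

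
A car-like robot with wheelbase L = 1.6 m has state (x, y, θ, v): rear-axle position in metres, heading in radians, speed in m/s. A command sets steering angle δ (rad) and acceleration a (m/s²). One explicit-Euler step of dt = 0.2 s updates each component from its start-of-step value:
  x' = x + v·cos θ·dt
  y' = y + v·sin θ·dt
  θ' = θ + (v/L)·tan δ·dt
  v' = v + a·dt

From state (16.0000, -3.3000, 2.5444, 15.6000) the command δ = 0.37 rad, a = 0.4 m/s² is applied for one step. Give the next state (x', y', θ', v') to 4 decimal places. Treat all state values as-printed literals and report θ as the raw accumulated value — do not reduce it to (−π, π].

(13.4200, -1.5456, 3.3007, 15.6800)

x' = 16.0000 + 15.6000·cos(2.5444)·0.2 = 13.4200
y' = -3.3000 + 15.6000·sin(2.5444)·0.2 = -1.5456
θ' = 2.5444 + (15.6000/1.6)·tan(0.37)·0.2 = 3.3007
v' = 15.6000 + 0.4000·0.2 = 15.6800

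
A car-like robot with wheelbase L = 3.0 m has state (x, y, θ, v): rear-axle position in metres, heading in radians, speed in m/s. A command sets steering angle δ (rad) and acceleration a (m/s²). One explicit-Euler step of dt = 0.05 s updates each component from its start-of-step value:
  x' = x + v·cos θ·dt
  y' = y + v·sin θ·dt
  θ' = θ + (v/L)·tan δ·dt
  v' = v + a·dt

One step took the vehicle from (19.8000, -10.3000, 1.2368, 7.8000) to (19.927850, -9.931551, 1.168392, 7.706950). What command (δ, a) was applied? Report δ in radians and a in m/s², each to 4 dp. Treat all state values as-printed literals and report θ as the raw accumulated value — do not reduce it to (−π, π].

a = (v'−v)/dt = (-0.093050)/0.05 = -1.8610
Δθ = θ'−θ = -0.068408;  (v·dt/L) = 7.8000·0.05/3.0 = 0.130000
tan δ = Δθ·L/(v·dt) = -0.526215  →  δ = -0.4844

δ = -0.4844, a = -1.8610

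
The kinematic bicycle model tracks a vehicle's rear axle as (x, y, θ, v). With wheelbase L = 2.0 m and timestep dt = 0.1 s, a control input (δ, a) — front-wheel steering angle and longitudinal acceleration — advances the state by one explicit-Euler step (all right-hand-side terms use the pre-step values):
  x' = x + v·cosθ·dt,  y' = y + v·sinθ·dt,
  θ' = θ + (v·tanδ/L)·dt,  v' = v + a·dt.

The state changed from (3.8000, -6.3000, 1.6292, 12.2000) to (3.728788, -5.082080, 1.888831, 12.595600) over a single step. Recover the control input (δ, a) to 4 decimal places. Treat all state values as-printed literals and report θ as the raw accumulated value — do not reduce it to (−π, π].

a = (v'−v)/dt = (0.395600)/0.1 = 3.9560
Δθ = θ'−θ = 0.259631;  (v·dt/L) = 12.2000·0.1/2.0 = 0.610000
tan δ = Δθ·L/(v·dt) = 0.425625  →  δ = 0.4024

δ = 0.4024, a = 3.9560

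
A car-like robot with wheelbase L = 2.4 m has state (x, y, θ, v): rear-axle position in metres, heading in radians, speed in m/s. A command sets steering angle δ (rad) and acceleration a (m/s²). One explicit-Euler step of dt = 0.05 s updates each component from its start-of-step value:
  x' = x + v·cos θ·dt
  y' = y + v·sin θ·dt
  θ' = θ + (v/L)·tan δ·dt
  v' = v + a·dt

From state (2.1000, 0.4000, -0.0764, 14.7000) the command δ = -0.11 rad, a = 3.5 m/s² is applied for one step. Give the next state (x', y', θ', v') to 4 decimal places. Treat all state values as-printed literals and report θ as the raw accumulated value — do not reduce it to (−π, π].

x' = 2.1000 + 14.7000·cos(-0.0764)·0.05 = 2.8329
y' = 0.4000 + 14.7000·sin(-0.0764)·0.05 = 0.3439
θ' = -0.0764 + (14.7000/2.4)·tan(-0.11)·0.05 = -0.1102
v' = 14.7000 + 3.5000·0.05 = 14.8750

(2.8329, 0.3439, -0.1102, 14.8750)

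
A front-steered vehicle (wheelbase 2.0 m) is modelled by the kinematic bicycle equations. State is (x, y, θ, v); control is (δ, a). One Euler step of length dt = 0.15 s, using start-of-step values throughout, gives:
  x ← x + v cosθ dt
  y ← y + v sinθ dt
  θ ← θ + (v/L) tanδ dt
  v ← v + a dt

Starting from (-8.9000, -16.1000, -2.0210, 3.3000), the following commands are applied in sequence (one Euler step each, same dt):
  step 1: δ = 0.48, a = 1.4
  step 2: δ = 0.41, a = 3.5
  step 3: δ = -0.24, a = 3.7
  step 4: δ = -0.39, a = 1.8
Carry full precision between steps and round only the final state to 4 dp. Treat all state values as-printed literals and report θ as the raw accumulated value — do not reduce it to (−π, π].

(-9.5970, -18.2991, -1.9933, 4.8600)

after step 1 (δ=0.48, a=1.4): (-9.115399, -16.545677, -1.892149, 3.510000)
after step 2 (δ=0.41, a=3.5): (-9.281694, -17.045225, -1.777732, 4.035000)
after step 3 (δ=-0.24, a=3.7): (-9.406050, -17.637562, -1.851790, 4.590000)
after step 4 (δ=-0.39, a=1.8): (-9.596978, -18.299060, -1.993295, 4.860000)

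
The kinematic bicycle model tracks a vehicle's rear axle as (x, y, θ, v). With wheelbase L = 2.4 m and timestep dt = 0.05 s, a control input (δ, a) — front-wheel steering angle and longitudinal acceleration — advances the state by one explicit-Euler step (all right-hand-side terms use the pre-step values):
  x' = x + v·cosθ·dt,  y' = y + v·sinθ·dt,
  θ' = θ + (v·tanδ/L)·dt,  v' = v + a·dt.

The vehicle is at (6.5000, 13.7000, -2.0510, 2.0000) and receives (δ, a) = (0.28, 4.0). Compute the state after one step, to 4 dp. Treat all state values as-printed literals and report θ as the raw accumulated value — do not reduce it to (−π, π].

(6.4538, 13.6113, -2.0390, 2.2000)

x' = 6.5000 + 2.0000·cos(-2.0510)·0.05 = 6.4538
y' = 13.7000 + 2.0000·sin(-2.0510)·0.05 = 13.6113
θ' = -2.0510 + (2.0000/2.4)·tan(0.28)·0.05 = -2.0390
v' = 2.0000 + 4.0000·0.05 = 2.2000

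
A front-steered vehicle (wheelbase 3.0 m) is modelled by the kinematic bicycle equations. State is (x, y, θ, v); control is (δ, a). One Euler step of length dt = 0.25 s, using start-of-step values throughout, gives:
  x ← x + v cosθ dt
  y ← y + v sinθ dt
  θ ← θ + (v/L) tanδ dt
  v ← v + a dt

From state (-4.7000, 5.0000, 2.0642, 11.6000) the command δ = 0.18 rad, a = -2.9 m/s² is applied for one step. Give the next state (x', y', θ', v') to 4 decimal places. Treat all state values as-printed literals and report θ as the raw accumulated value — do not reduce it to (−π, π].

(-6.0735, 7.5541, 2.2401, 10.8750)

x' = -4.7000 + 11.6000·cos(2.0642)·0.25 = -6.0735
y' = 5.0000 + 11.6000·sin(2.0642)·0.25 = 7.5541
θ' = 2.0642 + (11.6000/3.0)·tan(0.18)·0.25 = 2.2401
v' = 11.6000 − 2.9000·0.25 = 10.8750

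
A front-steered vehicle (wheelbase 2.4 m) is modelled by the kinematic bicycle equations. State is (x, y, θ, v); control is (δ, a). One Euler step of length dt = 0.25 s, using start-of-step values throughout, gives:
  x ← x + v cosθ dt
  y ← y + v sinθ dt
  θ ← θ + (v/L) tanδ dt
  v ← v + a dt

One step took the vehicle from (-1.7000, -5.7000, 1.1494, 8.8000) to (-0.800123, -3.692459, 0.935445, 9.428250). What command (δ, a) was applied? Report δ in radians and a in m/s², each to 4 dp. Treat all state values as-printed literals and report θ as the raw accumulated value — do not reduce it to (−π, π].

a = (v'−v)/dt = (0.628250)/0.25 = 2.5130
Δθ = θ'−θ = -0.213955;  (v·dt/L) = 8.8000·0.25/2.4 = 0.916667
tan δ = Δθ·L/(v·dt) = -0.233405  →  δ = -0.2293

δ = -0.2293, a = 2.5130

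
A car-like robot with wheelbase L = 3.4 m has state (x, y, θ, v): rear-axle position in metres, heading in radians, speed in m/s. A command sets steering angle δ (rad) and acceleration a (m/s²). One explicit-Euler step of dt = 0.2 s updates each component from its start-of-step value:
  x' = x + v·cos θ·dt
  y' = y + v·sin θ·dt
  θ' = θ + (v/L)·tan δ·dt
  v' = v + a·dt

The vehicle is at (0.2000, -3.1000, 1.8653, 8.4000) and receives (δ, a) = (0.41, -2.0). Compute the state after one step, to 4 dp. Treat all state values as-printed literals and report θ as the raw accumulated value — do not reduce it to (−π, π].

x' = 0.2000 + 8.4000·cos(1.8653)·0.2 = -0.2876
y' = -3.1000 + 8.4000·sin(1.8653)·0.2 = -1.4923
θ' = 1.8653 + (8.4000/3.4)·tan(0.41)·0.2 = 2.0801
v' = 8.4000 − 2.0000·0.2 = 8.0000

(-0.2876, -1.4923, 2.0801, 8.0000)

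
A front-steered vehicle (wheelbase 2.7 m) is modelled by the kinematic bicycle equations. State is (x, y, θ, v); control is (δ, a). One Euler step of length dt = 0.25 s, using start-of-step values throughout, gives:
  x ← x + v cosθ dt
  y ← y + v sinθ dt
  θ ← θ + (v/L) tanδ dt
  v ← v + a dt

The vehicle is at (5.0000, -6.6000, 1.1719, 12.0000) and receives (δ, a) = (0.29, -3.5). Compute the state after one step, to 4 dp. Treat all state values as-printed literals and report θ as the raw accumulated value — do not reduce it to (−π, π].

(6.1652, -3.8355, 1.5035, 11.1250)

x' = 5.0000 + 12.0000·cos(1.1719)·0.25 = 6.1652
y' = -6.6000 + 12.0000·sin(1.1719)·0.25 = -3.8355
θ' = 1.1719 + (12.0000/2.7)·tan(0.29)·0.25 = 1.5035
v' = 12.0000 − 3.5000·0.25 = 11.1250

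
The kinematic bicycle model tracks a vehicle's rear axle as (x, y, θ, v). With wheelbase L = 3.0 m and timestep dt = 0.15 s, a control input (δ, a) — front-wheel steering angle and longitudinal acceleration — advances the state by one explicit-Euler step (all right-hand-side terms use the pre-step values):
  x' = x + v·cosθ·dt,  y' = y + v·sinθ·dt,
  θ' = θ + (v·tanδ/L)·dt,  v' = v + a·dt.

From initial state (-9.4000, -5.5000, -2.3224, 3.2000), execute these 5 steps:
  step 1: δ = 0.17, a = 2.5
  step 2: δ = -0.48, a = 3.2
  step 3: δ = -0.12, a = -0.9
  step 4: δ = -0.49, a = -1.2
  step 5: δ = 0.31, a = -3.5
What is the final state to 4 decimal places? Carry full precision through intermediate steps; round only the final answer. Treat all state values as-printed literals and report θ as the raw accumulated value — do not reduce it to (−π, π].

after step 1 (δ=0.17, a=2.5): (-9.727749, -5.850686, -2.294935, 3.575000)
after step 2 (δ=-0.48, a=3.2): (-10.083010, -6.252374, -2.387994, 4.055000)
after step 3 (δ=-0.12, a=-0.9): (-10.526565, -6.668580, -2.412442, 3.920000)
after step 4 (δ=-0.49, a=-1.2): (-10.965060, -7.060327, -2.516986, 3.740000)
after step 5 (δ=0.31, a=-3.5): (-11.420139, -7.388388, -2.457084, 3.215000)

(-11.4201, -7.3884, -2.4571, 3.2150)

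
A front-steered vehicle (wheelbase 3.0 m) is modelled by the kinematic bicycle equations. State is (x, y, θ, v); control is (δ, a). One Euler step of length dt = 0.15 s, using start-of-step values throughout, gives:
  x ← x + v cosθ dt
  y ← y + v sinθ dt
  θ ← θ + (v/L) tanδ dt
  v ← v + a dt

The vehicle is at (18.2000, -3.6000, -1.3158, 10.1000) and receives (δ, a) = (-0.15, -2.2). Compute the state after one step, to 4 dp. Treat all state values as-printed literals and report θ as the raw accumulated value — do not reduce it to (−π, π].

x' = 18.2000 + 10.1000·cos(-1.3158)·0.15 = 18.5821
y' = -3.6000 + 10.1000·sin(-1.3158)·0.15 = -5.0660
θ' = -1.3158 + (10.1000/3.0)·tan(-0.15)·0.15 = -1.3921
v' = 10.1000 − 2.2000·0.15 = 9.7700

(18.5821, -5.0660, -1.3921, 9.7700)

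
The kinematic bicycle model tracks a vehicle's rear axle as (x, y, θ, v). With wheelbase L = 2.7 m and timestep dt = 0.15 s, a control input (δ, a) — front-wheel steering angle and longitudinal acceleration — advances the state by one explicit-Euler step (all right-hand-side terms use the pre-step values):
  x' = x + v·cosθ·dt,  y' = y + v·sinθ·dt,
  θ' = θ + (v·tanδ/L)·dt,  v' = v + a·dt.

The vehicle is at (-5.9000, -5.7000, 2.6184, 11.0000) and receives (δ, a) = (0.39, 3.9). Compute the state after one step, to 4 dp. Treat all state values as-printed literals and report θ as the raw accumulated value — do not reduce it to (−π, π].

(-7.3293, -4.8756, 2.8696, 11.5850)

x' = -5.9000 + 11.0000·cos(2.6184)·0.15 = -7.3293
y' = -5.7000 + 11.0000·sin(2.6184)·0.15 = -4.8756
θ' = 2.6184 + (11.0000/2.7)·tan(0.39)·0.15 = 2.8696
v' = 11.0000 + 3.9000·0.15 = 11.5850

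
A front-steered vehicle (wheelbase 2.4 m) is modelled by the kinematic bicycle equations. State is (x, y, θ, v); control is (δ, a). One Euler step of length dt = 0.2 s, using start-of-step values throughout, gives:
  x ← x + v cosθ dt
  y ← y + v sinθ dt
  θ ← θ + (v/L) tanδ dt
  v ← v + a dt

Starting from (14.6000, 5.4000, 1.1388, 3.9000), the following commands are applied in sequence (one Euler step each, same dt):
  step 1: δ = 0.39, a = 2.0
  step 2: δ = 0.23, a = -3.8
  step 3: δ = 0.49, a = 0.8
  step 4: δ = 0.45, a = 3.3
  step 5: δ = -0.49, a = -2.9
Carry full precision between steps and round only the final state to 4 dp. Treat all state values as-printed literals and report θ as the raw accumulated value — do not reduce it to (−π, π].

(15.2925, 9.2292, 1.4688, 3.7800)

after step 1 (δ=0.39, a=2.0): (14.926574, 6.108343, 1.272393, 4.300000)
after step 2 (δ=0.23, a=-3.8): (15.179409, 6.930337, 1.356294, 3.540000)
after step 3 (δ=0.49, a=0.8): (15.330115, 7.622111, 1.513644, 3.700000)
after step 4 (δ=0.45, a=3.3): (15.372385, 8.360903, 1.662586, 4.360000)
after step 5 (δ=-0.49, a=-2.9): (15.292457, 9.229232, 1.468788, 3.780000)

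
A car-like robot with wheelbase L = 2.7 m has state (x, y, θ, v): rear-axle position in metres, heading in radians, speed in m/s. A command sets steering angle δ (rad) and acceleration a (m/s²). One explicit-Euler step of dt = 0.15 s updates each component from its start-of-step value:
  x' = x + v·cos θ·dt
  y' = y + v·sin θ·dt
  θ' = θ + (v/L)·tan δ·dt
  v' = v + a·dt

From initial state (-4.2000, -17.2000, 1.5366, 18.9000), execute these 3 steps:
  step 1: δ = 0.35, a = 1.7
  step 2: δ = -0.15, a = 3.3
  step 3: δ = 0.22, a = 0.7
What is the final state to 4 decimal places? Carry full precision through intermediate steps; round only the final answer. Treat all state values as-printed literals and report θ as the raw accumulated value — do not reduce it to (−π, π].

(-5.6374, -8.7713, 2.0032, 19.7550)

after step 1 (δ=0.35, a=1.7): (-4.103072, -14.366657, 1.919880, 19.155000)
after step 2 (δ=-0.15, a=3.3): (-5.085830, -11.666703, 1.759047, 19.650000)
after step 3 (δ=0.22, a=0.7): (-5.637427, -8.771276, 2.003165, 19.755000)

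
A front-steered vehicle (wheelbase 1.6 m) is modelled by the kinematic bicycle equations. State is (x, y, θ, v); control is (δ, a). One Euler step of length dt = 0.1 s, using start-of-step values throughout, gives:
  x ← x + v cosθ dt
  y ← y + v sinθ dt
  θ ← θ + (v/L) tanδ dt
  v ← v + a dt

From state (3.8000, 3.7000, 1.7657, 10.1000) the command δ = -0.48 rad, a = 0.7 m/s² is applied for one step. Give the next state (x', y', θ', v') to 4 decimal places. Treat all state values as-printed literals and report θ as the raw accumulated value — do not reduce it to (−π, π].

x' = 3.8000 + 10.1000·cos(1.7657)·0.1 = 3.6044
y' = 3.7000 + 10.1000·sin(1.7657)·0.1 = 4.6909
θ' = 1.7657 + (10.1000/1.6)·tan(-0.48)·0.1 = 1.4371
v' = 10.1000 + 0.7000·0.1 = 10.1700

(3.6044, 4.6909, 1.4371, 10.1700)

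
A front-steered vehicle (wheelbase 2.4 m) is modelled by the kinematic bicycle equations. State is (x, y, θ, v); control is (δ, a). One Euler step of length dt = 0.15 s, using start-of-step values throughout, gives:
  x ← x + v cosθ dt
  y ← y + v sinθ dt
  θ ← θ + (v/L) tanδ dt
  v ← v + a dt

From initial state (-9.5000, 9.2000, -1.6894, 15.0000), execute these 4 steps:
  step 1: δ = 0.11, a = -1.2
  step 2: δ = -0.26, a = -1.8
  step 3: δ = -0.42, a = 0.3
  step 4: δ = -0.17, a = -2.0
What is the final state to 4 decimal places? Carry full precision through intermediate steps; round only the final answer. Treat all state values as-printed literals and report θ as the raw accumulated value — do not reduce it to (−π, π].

after step 1 (δ=0.11, a=-1.2): (-9.766233, 6.965807, -1.585857, 14.820000)
after step 2 (δ=-0.26, a=-1.8): (-9.799712, 4.743059, -1.832259, 14.550000)
after step 3 (δ=-0.42, a=0.3): (-10.363875, 2.634736, -2.238361, 14.595000)
after step 4 (δ=-0.17, a=-2.0): (-11.719187, 0.915449, -2.394945, 14.295000)

(-11.7192, 0.9154, -2.3949, 14.2950)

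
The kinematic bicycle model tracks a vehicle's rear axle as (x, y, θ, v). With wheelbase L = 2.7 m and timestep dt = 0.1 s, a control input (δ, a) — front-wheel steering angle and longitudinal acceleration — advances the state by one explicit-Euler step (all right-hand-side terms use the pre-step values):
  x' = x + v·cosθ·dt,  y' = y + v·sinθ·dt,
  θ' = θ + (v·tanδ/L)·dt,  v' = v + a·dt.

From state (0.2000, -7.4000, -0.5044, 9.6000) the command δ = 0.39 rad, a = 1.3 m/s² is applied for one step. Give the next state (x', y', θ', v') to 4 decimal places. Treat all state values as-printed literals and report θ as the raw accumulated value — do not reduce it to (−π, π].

x' = 0.2000 + 9.6000·cos(-0.5044)·0.1 = 1.0404
y' = -7.4000 + 9.6000·sin(-0.5044)·0.1 = -7.8640
θ' = -0.5044 + (9.6000/2.7)·tan(0.39)·0.1 = -0.3582
v' = 9.6000 + 1.3000·0.1 = 9.7300

(1.0404, -7.8640, -0.3582, 9.7300)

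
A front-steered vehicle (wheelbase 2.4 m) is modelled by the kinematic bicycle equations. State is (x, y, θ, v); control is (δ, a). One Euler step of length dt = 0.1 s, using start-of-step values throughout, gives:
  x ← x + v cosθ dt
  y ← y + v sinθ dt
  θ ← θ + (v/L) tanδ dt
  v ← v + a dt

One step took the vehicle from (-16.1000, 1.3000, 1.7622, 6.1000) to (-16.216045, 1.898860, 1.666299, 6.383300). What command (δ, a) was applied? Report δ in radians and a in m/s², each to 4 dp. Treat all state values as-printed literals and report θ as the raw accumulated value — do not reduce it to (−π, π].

a = (v'−v)/dt = (0.283300)/0.1 = 2.8330
Δθ = θ'−θ = -0.095901;  (v·dt/L) = 6.1000·0.1/2.4 = 0.254167
tan δ = Δθ·L/(v·dt) = -0.377315  →  δ = -0.3608

δ = -0.3608, a = 2.8330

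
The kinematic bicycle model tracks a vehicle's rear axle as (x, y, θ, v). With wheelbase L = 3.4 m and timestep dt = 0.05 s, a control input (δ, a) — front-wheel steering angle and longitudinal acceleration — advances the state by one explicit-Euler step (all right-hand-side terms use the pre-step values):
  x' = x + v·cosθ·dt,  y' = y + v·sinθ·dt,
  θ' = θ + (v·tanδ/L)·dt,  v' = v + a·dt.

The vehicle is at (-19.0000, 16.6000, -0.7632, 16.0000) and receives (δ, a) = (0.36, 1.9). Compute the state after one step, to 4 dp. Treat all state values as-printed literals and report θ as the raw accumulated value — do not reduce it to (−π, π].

x' = -19.0000 + 16.0000·cos(-0.7632)·0.05 = -18.4219
y' = 16.6000 + 16.0000·sin(-0.7632)·0.05 = 16.0470
θ' = -0.7632 + (16.0000/3.4)·tan(0.36)·0.05 = -0.6746
v' = 16.0000 + 1.9000·0.05 = 16.0950

(-18.4219, 16.0470, -0.6746, 16.0950)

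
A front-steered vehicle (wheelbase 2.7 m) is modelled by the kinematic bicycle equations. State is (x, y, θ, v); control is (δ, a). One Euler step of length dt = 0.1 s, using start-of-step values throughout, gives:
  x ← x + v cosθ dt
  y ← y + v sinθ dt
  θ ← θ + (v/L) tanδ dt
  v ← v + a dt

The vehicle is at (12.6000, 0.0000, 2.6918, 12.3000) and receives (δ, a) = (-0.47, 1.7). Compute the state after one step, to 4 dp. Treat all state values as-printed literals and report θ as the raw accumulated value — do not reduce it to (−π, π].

(11.4923, 0.5348, 2.4604, 12.4700)

x' = 12.6000 + 12.3000·cos(2.6918)·0.1 = 11.4923
y' = 0.0000 + 12.3000·sin(2.6918)·0.1 = 0.5348
θ' = 2.6918 + (12.3000/2.7)·tan(-0.47)·0.1 = 2.4604
v' = 12.3000 + 1.7000·0.1 = 12.4700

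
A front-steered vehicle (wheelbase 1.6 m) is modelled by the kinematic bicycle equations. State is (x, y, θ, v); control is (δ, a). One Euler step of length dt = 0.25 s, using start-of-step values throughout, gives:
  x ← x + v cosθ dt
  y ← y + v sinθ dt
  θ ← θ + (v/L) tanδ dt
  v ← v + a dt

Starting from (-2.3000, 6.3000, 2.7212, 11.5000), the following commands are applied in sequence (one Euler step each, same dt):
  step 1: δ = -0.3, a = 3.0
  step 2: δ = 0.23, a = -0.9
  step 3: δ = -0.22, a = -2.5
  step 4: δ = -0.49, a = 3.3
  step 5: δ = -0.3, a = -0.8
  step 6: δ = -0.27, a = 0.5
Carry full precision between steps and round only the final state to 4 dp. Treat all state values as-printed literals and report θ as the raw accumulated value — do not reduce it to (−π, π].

(-7.5267, 18.5592, 0.1324, 12.1500)

after step 1 (δ=-0.3, a=3.0): (-4.924670, 7.473342, 2.165361, 12.250000)
after step 2 (δ=0.23, a=-0.9): (-6.640125, 10.010293, 2.613526, 12.025000)
after step 3 (δ=-0.22, a=-2.5): (-9.236873, 11.525034, 2.193367, 11.400000)
after step 4 (δ=-0.49, a=3.3): (-10.898779, 13.840324, 1.243269, 12.225000)
after step 5 (δ=-0.3, a=-0.8): (-9.915575, 16.734106, 0.652388, 12.025000)
after step 6 (δ=-0.27, a=0.5): (-7.526700, 18.559158, 0.132386, 12.150000)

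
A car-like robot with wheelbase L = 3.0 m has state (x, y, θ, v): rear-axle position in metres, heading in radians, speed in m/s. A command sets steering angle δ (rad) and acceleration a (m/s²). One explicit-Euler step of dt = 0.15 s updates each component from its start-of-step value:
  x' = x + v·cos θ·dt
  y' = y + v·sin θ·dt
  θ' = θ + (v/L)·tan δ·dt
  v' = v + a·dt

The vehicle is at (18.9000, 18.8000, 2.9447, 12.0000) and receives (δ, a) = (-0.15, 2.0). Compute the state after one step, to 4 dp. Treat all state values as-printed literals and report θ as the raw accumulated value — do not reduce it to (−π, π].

(17.1348, 19.1521, 2.8540, 12.3000)

x' = 18.9000 + 12.0000·cos(2.9447)·0.15 = 17.1348
y' = 18.8000 + 12.0000·sin(2.9447)·0.15 = 19.1521
θ' = 2.9447 + (12.0000/3.0)·tan(-0.15)·0.15 = 2.8540
v' = 12.0000 + 2.0000·0.15 = 12.3000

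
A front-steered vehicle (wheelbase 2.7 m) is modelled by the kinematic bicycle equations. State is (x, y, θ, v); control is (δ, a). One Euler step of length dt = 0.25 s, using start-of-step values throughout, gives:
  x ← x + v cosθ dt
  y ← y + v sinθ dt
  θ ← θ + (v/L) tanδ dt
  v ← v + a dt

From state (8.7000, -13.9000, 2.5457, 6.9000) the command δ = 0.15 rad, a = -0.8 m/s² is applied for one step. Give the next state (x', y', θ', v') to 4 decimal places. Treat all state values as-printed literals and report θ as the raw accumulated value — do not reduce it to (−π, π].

(7.2723, -12.9318, 2.6423, 6.7000)

x' = 8.7000 + 6.9000·cos(2.5457)·0.25 = 7.2723
y' = -13.9000 + 6.9000·sin(2.5457)·0.25 = -12.9318
θ' = 2.5457 + (6.9000/2.7)·tan(0.15)·0.25 = 2.6423
v' = 6.9000 − 0.8000·0.25 = 6.7000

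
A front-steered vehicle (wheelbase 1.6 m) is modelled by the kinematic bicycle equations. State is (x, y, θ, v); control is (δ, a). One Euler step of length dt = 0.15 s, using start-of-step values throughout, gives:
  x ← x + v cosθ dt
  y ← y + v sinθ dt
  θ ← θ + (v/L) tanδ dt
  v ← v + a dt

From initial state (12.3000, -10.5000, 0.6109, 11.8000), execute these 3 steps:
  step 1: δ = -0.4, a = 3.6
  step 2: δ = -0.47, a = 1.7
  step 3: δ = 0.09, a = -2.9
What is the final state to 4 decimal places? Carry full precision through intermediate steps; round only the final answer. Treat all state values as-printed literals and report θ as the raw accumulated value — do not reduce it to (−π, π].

after step 1 (δ=-0.4, a=3.6): (13.749864, -9.484719, 0.143185, 12.340000)
after step 2 (δ=-0.47, a=1.7): (15.581922, -9.220589, -0.444468, 12.595000)
after step 3 (δ=0.09, a=-2.9): (17.287611, -10.032924, -0.337910, 12.160000)

(17.2876, -10.0329, -0.3379, 12.1600)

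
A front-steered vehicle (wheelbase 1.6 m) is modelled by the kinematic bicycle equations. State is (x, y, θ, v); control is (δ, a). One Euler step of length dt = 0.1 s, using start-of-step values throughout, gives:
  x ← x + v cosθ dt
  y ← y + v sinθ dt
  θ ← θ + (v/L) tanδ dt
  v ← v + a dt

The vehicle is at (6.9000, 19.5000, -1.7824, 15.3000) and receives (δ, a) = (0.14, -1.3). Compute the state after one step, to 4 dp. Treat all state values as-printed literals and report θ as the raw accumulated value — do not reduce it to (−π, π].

x' = 6.9000 + 15.3000·cos(-1.7824)·0.1 = 6.5787
y' = 19.5000 + 15.3000·sin(-1.7824)·0.1 = 18.0041
θ' = -1.7824 + (15.3000/1.6)·tan(0.14)·0.1 = -1.6476
v' = 15.3000 − 1.3000·0.1 = 15.1700

(6.5787, 18.0041, -1.6476, 15.1700)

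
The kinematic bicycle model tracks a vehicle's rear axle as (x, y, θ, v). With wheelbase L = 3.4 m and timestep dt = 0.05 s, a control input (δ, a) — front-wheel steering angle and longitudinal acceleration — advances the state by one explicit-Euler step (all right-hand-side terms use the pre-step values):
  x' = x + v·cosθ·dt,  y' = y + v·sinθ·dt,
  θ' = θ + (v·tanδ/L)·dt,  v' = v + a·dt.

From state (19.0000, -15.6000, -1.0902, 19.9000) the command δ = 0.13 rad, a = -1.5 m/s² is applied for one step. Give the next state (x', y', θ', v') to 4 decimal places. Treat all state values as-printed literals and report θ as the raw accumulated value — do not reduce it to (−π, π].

x' = 19.0000 + 19.9000·cos(-1.0902)·0.05 = 19.4600
y' = -15.6000 + 19.9000·sin(-1.0902)·0.05 = -16.4823
θ' = -1.0902 + (19.9000/3.4)·tan(0.13)·0.05 = -1.0519
v' = 19.9000 − 1.5000·0.05 = 19.8250

(19.4600, -16.4823, -1.0519, 19.8250)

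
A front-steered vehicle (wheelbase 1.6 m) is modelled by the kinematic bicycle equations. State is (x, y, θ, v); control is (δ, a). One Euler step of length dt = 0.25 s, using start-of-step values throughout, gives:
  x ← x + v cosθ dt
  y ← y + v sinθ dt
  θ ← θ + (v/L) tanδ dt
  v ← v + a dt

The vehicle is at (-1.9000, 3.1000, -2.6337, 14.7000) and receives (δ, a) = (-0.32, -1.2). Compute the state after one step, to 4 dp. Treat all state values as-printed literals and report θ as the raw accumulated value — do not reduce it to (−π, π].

(-5.1111, 1.3127, -3.3949, 14.4000)

x' = -1.9000 + 14.7000·cos(-2.6337)·0.25 = -5.1111
y' = 3.1000 + 14.7000·sin(-2.6337)·0.25 = 1.3127
θ' = -2.6337 + (14.7000/1.6)·tan(-0.32)·0.25 = -3.3949
v' = 14.7000 − 1.2000·0.25 = 14.4000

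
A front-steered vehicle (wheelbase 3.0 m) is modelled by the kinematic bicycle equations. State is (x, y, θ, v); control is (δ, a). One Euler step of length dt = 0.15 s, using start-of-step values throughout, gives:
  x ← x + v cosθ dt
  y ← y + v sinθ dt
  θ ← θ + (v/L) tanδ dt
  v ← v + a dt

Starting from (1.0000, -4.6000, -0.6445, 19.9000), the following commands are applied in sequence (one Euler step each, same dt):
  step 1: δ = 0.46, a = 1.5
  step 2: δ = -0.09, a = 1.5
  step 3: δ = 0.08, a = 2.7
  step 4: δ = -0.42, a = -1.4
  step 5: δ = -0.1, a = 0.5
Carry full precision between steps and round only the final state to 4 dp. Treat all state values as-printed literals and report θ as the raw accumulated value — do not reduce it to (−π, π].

(14.9074, -9.8810, -0.7273, 20.6200)

after step 1 (δ=0.46, a=1.5): (3.386210, -6.393384, -0.151528, 20.125000)
after step 2 (δ=-0.09, a=1.5): (6.370369, -6.849063, -0.242336, 20.350000)
after step 3 (δ=0.08, a=2.7): (9.333675, -7.581575, -0.160762, 20.755000)
after step 4 (δ=-0.42, a=-1.4): (12.406782, -8.079915, -0.624193, 20.545000)
after step 5 (δ=-0.1, a=0.5): (14.907422, -9.881021, -0.727262, 20.620000)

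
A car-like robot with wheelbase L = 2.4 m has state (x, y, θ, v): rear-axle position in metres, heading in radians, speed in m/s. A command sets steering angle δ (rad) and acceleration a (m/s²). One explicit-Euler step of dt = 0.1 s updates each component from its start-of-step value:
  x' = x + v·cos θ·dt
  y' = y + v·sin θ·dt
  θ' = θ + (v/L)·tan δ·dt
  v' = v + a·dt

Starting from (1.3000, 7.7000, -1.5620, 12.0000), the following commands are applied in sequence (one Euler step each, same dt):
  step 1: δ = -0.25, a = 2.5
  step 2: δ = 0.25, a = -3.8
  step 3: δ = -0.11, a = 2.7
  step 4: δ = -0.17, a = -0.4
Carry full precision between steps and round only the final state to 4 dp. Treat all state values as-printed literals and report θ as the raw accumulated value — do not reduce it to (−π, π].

after step 1 (δ=-0.25, a=2.5): (1.310555, 6.500046, -1.689671, 12.250000)
after step 2 (δ=0.25, a=-3.8): (1.165277, 5.283692, -1.559340, 11.870000)
after step 3 (δ=-0.11, a=2.7): (1.178875, 4.096769, -1.613965, 12.140000)
after step 4 (δ=-0.17, a=-0.4): (1.126485, 2.883900, -1.700795, 12.100000)

(1.1265, 2.8839, -1.7008, 12.1000)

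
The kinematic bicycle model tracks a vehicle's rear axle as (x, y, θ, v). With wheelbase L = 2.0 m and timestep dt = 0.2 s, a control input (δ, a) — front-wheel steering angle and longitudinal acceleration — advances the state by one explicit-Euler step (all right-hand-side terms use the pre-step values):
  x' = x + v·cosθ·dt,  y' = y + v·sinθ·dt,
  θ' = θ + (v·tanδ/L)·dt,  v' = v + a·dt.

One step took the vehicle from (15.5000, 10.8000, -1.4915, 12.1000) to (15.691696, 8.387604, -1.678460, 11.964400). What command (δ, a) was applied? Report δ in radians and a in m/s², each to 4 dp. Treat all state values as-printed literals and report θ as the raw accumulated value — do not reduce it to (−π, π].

a = (v'−v)/dt = (-0.135600)/0.2 = -0.6780
Δθ = θ'−θ = -0.186960;  (v·dt/L) = 12.1000·0.2/2.0 = 1.210000
tan δ = Δθ·L/(v·dt) = -0.154512  →  δ = -0.1533

δ = -0.1533, a = -0.6780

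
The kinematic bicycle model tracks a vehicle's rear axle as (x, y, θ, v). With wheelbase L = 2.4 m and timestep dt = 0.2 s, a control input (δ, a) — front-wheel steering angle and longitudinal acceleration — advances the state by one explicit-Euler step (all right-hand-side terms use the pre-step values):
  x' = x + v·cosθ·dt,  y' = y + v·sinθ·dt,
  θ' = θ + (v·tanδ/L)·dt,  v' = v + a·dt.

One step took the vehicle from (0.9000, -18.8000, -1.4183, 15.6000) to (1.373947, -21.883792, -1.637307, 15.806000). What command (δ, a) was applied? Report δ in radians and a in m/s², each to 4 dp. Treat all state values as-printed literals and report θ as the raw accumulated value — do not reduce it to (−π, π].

δ = -0.1669, a = 1.0300

a = (v'−v)/dt = (0.206000)/0.2 = 1.0300
Δθ = θ'−θ = -0.219007;  (v·dt/L) = 15.6000·0.2/2.4 = 1.300000
tan δ = Δθ·L/(v·dt) = -0.168467  →  δ = -0.1669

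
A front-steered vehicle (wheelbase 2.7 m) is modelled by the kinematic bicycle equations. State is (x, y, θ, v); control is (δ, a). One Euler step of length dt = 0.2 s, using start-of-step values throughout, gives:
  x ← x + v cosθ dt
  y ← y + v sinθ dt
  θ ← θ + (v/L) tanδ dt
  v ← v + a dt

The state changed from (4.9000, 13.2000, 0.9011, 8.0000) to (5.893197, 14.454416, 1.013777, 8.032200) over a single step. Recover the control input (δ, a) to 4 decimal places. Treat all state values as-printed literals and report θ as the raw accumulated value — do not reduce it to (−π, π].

a = (v'−v)/dt = (0.032200)/0.2 = 0.1610
Δθ = θ'−θ = 0.112677;  (v·dt/L) = 8.0000·0.2/2.7 = 0.592593
tan δ = Δθ·L/(v·dt) = 0.190142  →  δ = 0.1879

δ = 0.1879, a = 0.1610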